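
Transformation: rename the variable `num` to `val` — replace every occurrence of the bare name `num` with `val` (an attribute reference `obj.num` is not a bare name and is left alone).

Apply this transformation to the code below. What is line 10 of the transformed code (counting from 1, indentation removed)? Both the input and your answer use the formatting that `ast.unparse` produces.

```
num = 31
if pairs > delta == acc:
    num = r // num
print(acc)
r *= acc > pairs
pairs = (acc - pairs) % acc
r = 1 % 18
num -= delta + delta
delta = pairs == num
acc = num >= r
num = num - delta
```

Transformed code:
val = 31
if pairs > delta == acc:
    val = r // val
print(acc)
r *= acc > pairs
pairs = (acc - pairs) % acc
r = 1 % 18
val -= delta + delta
delta = pairs == val
acc = val >= r
val = val - delta

acc = val >= r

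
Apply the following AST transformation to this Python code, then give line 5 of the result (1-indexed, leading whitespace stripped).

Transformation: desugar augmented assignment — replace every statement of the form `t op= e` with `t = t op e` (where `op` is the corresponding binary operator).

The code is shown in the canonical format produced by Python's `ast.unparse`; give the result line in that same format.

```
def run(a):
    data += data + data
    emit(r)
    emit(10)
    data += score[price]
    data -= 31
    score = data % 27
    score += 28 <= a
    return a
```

data = data + score[price]

Transformed code:
def run(a):
    data = data + (data + data)
    emit(r)
    emit(10)
    data = data + score[price]
    data = data - 31
    score = data % 27
    score = score + (28 <= a)
    return a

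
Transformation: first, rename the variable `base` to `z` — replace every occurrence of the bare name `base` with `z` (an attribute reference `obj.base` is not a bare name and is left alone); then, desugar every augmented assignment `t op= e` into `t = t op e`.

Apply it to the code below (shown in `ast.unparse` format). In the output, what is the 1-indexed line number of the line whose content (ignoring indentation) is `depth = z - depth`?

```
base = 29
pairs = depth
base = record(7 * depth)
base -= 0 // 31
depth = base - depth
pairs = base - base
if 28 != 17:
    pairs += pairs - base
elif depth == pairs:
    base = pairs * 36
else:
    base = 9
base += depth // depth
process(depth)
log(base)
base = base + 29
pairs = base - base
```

Transformed code:
z = 29
pairs = depth
z = record(7 * depth)
z = z - 0 // 31
depth = z - depth
pairs = z - z
if 28 != 17:
    pairs = pairs + (pairs - z)
elif depth == pairs:
    z = pairs * 36
else:
    z = 9
z = z + depth // depth
process(depth)
log(z)
z = z + 29
pairs = z - z

5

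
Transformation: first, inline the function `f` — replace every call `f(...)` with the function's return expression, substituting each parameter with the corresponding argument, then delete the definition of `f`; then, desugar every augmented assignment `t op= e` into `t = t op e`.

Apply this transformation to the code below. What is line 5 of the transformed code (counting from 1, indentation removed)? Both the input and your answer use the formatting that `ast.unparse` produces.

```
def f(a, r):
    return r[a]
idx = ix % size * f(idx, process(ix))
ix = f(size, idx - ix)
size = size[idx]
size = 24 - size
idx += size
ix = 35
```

Transformed code:
idx = ix % size * process(ix)[idx]
ix = (idx - ix)[size]
size = size[idx]
size = 24 - size
idx = idx + size
ix = 35

idx = idx + size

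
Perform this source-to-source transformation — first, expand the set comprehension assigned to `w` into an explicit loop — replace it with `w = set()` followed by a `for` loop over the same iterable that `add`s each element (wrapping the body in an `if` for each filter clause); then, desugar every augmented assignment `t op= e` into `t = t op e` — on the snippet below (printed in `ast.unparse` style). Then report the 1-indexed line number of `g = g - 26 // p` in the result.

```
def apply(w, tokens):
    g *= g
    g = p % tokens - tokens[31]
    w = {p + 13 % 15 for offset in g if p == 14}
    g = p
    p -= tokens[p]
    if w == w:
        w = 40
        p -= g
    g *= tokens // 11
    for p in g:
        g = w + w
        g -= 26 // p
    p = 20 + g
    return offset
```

Transformed code:
def apply(w, tokens):
    g = g * g
    g = p % tokens - tokens[31]
    w = set()
    for offset in g:
        if p == 14:
            w.add(p + 13 % 15)
    g = p
    p = p - tokens[p]
    if w == w:
        w = 40
        p = p - g
    g = g * (tokens // 11)
    for p in g:
        g = w + w
        g = g - 26 // p
    p = 20 + g
    return offset

16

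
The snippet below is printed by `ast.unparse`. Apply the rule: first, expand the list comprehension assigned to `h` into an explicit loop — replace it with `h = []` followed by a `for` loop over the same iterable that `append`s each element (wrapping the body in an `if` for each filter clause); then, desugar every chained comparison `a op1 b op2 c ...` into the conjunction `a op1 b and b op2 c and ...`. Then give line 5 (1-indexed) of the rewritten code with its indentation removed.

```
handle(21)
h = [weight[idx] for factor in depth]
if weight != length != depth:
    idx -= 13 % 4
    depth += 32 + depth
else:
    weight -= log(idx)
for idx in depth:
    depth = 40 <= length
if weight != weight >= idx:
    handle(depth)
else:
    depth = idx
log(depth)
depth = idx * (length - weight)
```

Transformed code:
handle(21)
h = []
for factor in depth:
    h.append(weight[idx])
if weight != length and length != depth:
    idx -= 13 % 4
    depth += 32 + depth
else:
    weight -= log(idx)
for idx in depth:
    depth = 40 <= length
if weight != weight and weight >= idx:
    handle(depth)
else:
    depth = idx
log(depth)
depth = idx * (length - weight)

if weight != length and length != depth:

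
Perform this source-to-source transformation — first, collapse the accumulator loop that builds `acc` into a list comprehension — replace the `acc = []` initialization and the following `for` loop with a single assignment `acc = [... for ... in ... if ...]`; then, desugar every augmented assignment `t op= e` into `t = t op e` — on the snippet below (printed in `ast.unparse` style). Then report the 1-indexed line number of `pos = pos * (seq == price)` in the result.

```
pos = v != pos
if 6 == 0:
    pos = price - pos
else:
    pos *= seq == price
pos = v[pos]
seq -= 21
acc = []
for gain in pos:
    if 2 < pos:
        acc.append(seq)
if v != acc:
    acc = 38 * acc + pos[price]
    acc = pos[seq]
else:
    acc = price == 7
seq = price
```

5

Transformed code:
pos = v != pos
if 6 == 0:
    pos = price - pos
else:
    pos = pos * (seq == price)
pos = v[pos]
seq = seq - 21
acc = [seq for gain in pos if 2 < pos]
if v != acc:
    acc = 38 * acc + pos[price]
    acc = pos[seq]
else:
    acc = price == 7
seq = price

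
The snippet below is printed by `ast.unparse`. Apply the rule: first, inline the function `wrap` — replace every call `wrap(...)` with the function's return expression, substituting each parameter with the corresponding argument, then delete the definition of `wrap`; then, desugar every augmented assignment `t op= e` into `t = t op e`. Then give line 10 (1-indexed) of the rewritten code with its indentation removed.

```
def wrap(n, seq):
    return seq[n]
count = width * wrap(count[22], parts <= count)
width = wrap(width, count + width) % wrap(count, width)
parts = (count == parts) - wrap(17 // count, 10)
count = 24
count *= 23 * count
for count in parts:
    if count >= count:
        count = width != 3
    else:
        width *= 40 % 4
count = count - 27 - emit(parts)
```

width = width * (40 % 4)

Transformed code:
count = width * (parts <= count)[count[22]]
width = (count + width)[width] % width[count]
parts = (count == parts) - 10[17 // count]
count = 24
count = count * (23 * count)
for count in parts:
    if count >= count:
        count = width != 3
    else:
        width = width * (40 % 4)
count = count - 27 - emit(parts)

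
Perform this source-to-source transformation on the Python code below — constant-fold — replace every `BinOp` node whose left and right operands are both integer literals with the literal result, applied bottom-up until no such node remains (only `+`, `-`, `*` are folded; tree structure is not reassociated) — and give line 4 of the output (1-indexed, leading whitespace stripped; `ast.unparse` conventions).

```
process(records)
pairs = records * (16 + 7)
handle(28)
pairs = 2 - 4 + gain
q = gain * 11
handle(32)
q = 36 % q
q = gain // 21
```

pairs = -2 + gain

Transformed code:
process(records)
pairs = records * 23
handle(28)
pairs = -2 + gain
q = gain * 11
handle(32)
q = 36 % q
q = gain // 21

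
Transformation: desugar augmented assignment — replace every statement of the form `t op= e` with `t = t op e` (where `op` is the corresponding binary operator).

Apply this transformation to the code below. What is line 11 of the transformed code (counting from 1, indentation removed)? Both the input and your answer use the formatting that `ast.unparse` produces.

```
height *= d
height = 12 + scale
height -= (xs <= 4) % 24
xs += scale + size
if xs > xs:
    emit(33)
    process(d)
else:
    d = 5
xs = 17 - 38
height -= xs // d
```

height = height - xs // d

Transformed code:
height = height * d
height = 12 + scale
height = height - (xs <= 4) % 24
xs = xs + (scale + size)
if xs > xs:
    emit(33)
    process(d)
else:
    d = 5
xs = 17 - 38
height = height - xs // d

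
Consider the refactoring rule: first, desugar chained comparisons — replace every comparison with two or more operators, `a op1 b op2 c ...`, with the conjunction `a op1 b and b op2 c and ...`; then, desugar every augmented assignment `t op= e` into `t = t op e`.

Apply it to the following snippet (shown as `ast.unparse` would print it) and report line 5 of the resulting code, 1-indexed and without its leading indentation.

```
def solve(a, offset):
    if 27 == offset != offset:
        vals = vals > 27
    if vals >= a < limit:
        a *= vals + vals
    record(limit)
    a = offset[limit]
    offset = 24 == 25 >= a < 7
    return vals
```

a = a * (vals + vals)

Transformed code:
def solve(a, offset):
    if 27 == offset and offset != offset:
        vals = vals > 27
    if vals >= a and a < limit:
        a = a * (vals + vals)
    record(limit)
    a = offset[limit]
    offset = 24 == 25 and 25 >= a and (a < 7)
    return vals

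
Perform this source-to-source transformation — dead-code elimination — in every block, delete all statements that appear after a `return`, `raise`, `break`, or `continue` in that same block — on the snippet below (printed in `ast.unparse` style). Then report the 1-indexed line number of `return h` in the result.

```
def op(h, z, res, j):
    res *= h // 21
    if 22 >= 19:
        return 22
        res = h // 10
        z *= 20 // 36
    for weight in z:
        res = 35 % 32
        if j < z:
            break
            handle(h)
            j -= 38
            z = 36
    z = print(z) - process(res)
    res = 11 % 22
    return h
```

11

Transformed code:
def op(h, z, res, j):
    res *= h // 21
    if 22 >= 19:
        return 22
    for weight in z:
        res = 35 % 32
        if j < z:
            break
    z = print(z) - process(res)
    res = 11 % 22
    return h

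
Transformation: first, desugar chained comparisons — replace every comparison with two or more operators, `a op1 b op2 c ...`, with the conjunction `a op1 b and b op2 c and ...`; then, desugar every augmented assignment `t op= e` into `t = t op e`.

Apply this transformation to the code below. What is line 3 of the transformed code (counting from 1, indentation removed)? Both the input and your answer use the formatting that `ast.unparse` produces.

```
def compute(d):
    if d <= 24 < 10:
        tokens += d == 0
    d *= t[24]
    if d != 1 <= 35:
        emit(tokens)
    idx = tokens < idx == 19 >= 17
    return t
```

tokens = tokens + (d == 0)

Transformed code:
def compute(d):
    if d <= 24 and 24 < 10:
        tokens = tokens + (d == 0)
    d = d * t[24]
    if d != 1 and 1 <= 35:
        emit(tokens)
    idx = tokens < idx and idx == 19 and (19 >= 17)
    return t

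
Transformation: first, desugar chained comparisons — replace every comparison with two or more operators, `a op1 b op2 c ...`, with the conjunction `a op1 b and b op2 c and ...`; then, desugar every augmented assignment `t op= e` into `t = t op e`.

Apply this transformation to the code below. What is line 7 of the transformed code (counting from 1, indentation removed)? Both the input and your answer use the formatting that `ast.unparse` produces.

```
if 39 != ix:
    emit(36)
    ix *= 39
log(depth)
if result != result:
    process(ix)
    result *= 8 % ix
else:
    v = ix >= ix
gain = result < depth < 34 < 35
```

result = result * (8 % ix)

Transformed code:
if 39 != ix:
    emit(36)
    ix = ix * 39
log(depth)
if result != result:
    process(ix)
    result = result * (8 % ix)
else:
    v = ix >= ix
gain = result < depth and depth < 34 and (34 < 35)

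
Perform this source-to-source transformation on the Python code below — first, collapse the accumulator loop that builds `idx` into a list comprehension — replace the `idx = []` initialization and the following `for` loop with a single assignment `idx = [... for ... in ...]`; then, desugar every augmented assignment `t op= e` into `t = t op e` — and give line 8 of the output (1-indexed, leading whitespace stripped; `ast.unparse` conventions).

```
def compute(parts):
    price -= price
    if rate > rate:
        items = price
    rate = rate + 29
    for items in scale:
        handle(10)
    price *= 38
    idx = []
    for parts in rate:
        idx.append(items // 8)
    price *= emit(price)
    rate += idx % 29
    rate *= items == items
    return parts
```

price = price * 38

Transformed code:
def compute(parts):
    price = price - price
    if rate > rate:
        items = price
    rate = rate + 29
    for items in scale:
        handle(10)
    price = price * 38
    idx = [items // 8 for parts in rate]
    price = price * emit(price)
    rate = rate + idx % 29
    rate = rate * (items == items)
    return parts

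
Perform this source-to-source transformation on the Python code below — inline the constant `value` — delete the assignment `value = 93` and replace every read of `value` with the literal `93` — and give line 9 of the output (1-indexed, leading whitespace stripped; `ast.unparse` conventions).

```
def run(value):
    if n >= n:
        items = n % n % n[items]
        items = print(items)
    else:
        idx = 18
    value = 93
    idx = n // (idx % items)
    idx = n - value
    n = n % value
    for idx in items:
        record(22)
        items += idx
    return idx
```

n = n % 93

Transformed code:
def run(value):
    if n >= n:
        items = n % n % n[items]
        items = print(items)
    else:
        idx = 18
    idx = n // (idx % items)
    idx = n - 93
    n = n % 93
    for idx in items:
        record(22)
        items += idx
    return idx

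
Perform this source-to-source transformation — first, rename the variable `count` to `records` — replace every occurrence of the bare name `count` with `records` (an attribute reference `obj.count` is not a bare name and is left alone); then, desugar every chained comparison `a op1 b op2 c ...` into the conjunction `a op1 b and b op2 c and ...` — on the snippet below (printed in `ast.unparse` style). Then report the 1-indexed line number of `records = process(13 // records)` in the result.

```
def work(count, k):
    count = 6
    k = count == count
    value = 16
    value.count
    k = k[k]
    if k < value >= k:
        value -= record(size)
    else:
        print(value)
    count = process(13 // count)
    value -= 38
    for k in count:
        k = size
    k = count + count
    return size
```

Transformed code:
def work(records, k):
    records = 6
    k = records == records
    value = 16
    value.count
    k = k[k]
    if k < value and value >= k:
        value -= record(size)
    else:
        print(value)
    records = process(13 // records)
    value -= 38
    for k in records:
        k = size
    k = records + records
    return size

11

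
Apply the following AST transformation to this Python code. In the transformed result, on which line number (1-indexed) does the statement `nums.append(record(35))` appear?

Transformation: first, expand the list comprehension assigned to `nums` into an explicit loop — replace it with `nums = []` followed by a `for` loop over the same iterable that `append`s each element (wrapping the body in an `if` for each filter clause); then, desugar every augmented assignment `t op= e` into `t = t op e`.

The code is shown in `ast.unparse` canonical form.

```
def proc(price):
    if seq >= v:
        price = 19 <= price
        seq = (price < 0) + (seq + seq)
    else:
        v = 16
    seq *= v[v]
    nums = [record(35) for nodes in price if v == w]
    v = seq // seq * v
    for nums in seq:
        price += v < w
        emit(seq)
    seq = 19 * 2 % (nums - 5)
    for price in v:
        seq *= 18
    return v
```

Transformed code:
def proc(price):
    if seq >= v:
        price = 19 <= price
        seq = (price < 0) + (seq + seq)
    else:
        v = 16
    seq = seq * v[v]
    nums = []
    for nodes in price:
        if v == w:
            nums.append(record(35))
    v = seq // seq * v
    for nums in seq:
        price = price + (v < w)
        emit(seq)
    seq = 19 * 2 % (nums - 5)
    for price in v:
        seq = seq * 18
    return v

11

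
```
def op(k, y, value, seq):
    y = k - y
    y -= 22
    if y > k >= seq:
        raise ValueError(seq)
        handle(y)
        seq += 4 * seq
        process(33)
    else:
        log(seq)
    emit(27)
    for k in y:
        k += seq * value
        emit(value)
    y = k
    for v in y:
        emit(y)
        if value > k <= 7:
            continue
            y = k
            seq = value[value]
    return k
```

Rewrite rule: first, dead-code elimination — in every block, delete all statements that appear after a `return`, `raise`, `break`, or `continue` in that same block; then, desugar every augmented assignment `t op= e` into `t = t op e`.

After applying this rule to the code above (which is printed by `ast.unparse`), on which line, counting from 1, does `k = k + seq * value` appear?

10

Transformed code:
def op(k, y, value, seq):
    y = k - y
    y = y - 22
    if y > k >= seq:
        raise ValueError(seq)
    else:
        log(seq)
    emit(27)
    for k in y:
        k = k + seq * value
        emit(value)
    y = k
    for v in y:
        emit(y)
        if value > k <= 7:
            continue
    return k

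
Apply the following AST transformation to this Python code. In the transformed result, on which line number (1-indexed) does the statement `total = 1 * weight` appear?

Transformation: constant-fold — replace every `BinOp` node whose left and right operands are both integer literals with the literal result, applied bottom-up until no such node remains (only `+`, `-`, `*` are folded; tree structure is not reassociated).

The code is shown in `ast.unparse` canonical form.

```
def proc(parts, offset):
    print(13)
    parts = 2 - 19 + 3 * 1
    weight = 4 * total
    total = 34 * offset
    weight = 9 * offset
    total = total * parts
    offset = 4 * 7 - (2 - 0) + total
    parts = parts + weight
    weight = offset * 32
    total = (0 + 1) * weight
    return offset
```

11

Transformed code:
def proc(parts, offset):
    print(13)
    parts = -14
    weight = 4 * total
    total = 34 * offset
    weight = 9 * offset
    total = total * parts
    offset = 26 + total
    parts = parts + weight
    weight = offset * 32
    total = 1 * weight
    return offset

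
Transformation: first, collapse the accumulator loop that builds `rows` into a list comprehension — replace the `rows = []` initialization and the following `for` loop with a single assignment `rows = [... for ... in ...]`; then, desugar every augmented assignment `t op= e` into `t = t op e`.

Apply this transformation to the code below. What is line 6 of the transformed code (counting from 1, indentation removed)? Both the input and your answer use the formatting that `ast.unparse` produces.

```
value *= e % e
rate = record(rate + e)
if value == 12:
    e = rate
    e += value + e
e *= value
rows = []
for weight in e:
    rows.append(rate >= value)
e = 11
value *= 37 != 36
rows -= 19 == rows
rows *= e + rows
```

Transformed code:
value = value * (e % e)
rate = record(rate + e)
if value == 12:
    e = rate
    e = e + (value + e)
e = e * value
rows = [rate >= value for weight in e]
e = 11
value = value * (37 != 36)
rows = rows - (19 == rows)
rows = rows * (e + rows)

e = e * value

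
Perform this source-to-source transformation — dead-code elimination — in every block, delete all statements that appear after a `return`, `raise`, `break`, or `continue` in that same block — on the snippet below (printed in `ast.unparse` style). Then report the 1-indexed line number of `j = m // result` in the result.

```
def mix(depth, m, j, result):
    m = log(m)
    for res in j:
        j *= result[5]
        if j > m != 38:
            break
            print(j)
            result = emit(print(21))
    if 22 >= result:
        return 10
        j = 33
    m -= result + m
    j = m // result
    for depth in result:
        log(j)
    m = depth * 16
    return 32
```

10

Transformed code:
def mix(depth, m, j, result):
    m = log(m)
    for res in j:
        j *= result[5]
        if j > m != 38:
            break
    if 22 >= result:
        return 10
    m -= result + m
    j = m // result
    for depth in result:
        log(j)
    m = depth * 16
    return 32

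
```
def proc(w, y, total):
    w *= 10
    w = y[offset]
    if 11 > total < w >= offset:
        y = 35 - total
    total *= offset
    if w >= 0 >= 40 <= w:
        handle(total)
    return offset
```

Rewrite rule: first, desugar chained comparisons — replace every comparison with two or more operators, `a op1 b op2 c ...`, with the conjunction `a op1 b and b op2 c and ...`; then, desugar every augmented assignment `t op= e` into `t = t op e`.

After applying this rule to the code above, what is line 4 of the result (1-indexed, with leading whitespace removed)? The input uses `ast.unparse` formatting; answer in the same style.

Transformed code:
def proc(w, y, total):
    w = w * 10
    w = y[offset]
    if 11 > total and total < w and (w >= offset):
        y = 35 - total
    total = total * offset
    if w >= 0 and 0 >= 40 and (40 <= w):
        handle(total)
    return offset

if 11 > total and total < w and (w >= offset):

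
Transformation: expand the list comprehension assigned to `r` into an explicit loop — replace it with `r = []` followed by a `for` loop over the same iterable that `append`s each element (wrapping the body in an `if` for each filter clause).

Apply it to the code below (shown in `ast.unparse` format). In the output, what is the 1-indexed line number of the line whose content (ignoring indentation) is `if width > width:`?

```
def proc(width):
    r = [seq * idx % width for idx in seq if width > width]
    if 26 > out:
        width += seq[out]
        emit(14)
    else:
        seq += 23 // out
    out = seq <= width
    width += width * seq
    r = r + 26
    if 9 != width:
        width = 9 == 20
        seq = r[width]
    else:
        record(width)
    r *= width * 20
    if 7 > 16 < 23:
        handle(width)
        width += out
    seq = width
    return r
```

Transformed code:
def proc(width):
    r = []
    for idx in seq:
        if width > width:
            r.append(seq * idx % width)
    if 26 > out:
        width += seq[out]
        emit(14)
    else:
        seq += 23 // out
    out = seq <= width
    width += width * seq
    r = r + 26
    if 9 != width:
        width = 9 == 20
        seq = r[width]
    else:
        record(width)
    r *= width * 20
    if 7 > 16 < 23:
        handle(width)
        width += out
    seq = width
    return r

4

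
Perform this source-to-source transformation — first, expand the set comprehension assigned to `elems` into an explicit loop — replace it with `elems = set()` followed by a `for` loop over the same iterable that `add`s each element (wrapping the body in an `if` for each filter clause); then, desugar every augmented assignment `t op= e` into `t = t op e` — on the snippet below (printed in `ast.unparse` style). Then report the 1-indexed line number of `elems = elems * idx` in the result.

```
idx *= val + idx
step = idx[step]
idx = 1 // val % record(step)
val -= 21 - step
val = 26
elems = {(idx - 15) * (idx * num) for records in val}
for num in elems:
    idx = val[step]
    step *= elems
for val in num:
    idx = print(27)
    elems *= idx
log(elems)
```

14

Transformed code:
idx = idx * (val + idx)
step = idx[step]
idx = 1 // val % record(step)
val = val - (21 - step)
val = 26
elems = set()
for records in val:
    elems.add((idx - 15) * (idx * num))
for num in elems:
    idx = val[step]
    step = step * elems
for val in num:
    idx = print(27)
    elems = elems * idx
log(elems)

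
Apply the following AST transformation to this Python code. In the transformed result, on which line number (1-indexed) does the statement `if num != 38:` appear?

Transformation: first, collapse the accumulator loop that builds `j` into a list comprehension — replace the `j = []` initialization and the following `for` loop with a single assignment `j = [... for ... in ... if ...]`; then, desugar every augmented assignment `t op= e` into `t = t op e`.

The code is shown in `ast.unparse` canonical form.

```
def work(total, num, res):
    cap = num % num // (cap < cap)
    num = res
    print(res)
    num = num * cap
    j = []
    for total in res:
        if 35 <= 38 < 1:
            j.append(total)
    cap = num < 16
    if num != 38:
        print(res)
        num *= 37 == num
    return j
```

8

Transformed code:
def work(total, num, res):
    cap = num % num // (cap < cap)
    num = res
    print(res)
    num = num * cap
    j = [total for total in res if 35 <= 38 < 1]
    cap = num < 16
    if num != 38:
        print(res)
        num = num * (37 == num)
    return j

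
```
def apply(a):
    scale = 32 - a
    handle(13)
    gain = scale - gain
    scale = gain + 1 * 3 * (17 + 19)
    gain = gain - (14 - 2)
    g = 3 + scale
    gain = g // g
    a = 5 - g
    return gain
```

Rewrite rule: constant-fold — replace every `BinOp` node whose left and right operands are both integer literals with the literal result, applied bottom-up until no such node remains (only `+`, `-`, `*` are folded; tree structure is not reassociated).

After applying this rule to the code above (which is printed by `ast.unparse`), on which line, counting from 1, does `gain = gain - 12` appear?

6

Transformed code:
def apply(a):
    scale = 32 - a
    handle(13)
    gain = scale - gain
    scale = gain + 108
    gain = gain - 12
    g = 3 + scale
    gain = g // g
    a = 5 - g
    return gain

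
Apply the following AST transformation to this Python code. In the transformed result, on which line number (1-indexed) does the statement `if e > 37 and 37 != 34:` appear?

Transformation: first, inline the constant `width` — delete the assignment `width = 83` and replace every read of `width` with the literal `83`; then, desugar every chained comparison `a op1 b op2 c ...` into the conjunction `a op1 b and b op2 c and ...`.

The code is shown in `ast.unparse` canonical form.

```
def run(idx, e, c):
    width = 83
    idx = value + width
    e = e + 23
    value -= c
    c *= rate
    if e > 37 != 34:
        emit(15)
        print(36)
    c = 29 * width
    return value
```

Transformed code:
def run(idx, e, c):
    idx = value + 83
    e = e + 23
    value -= c
    c *= rate
    if e > 37 and 37 != 34:
        emit(15)
        print(36)
    c = 29 * 83
    return value

6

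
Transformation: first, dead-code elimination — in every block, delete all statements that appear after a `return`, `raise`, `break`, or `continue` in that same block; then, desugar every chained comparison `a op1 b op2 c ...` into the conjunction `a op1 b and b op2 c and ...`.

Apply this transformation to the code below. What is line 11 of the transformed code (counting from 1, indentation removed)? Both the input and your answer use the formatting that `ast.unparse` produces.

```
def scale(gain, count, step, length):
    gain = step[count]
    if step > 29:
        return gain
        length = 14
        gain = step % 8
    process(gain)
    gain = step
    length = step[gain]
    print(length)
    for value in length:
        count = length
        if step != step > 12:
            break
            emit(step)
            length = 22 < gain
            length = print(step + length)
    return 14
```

Transformed code:
def scale(gain, count, step, length):
    gain = step[count]
    if step > 29:
        return gain
    process(gain)
    gain = step
    length = step[gain]
    print(length)
    for value in length:
        count = length
        if step != step and step > 12:
            break
    return 14

if step != step and step > 12:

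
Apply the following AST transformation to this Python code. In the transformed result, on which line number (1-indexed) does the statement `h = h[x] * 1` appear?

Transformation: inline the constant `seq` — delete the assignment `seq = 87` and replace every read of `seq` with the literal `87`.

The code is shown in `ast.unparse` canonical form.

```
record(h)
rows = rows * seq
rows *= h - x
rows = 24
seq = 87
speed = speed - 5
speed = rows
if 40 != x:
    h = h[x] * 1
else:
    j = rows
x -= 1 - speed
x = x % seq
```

Transformed code:
record(h)
rows = rows * 87
rows *= h - x
rows = 24
speed = speed - 5
speed = rows
if 40 != x:
    h = h[x] * 1
else:
    j = rows
x -= 1 - speed
x = x % 87

8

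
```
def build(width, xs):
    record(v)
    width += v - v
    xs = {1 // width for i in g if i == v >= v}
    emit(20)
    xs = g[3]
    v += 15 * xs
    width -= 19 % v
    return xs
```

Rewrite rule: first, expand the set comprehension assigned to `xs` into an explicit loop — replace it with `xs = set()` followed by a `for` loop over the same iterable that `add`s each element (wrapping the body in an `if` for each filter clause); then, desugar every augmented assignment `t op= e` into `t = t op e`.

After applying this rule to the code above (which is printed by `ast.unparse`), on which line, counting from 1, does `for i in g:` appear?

5

Transformed code:
def build(width, xs):
    record(v)
    width = width + (v - v)
    xs = set()
    for i in g:
        if i == v >= v:
            xs.add(1 // width)
    emit(20)
    xs = g[3]
    v = v + 15 * xs
    width = width - 19 % v
    return xs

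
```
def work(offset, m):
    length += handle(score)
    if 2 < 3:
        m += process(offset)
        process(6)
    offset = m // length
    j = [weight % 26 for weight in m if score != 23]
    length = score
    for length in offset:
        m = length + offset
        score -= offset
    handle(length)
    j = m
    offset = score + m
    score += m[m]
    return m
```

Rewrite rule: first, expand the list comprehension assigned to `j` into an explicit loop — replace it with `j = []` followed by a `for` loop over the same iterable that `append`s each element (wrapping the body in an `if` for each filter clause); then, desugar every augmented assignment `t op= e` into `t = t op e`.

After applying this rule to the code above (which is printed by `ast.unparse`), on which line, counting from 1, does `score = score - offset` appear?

Transformed code:
def work(offset, m):
    length = length + handle(score)
    if 2 < 3:
        m = m + process(offset)
        process(6)
    offset = m // length
    j = []
    for weight in m:
        if score != 23:
            j.append(weight % 26)
    length = score
    for length in offset:
        m = length + offset
        score = score - offset
    handle(length)
    j = m
    offset = score + m
    score = score + m[m]
    return m

14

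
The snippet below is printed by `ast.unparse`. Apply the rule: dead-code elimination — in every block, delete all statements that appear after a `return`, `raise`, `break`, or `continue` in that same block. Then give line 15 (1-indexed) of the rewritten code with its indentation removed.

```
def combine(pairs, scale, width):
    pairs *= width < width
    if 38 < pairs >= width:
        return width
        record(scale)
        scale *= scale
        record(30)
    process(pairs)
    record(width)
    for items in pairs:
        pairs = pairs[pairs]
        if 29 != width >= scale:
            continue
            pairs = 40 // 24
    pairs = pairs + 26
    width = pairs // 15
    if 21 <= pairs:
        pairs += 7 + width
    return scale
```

return scale

Transformed code:
def combine(pairs, scale, width):
    pairs *= width < width
    if 38 < pairs >= width:
        return width
    process(pairs)
    record(width)
    for items in pairs:
        pairs = pairs[pairs]
        if 29 != width >= scale:
            continue
    pairs = pairs + 26
    width = pairs // 15
    if 21 <= pairs:
        pairs += 7 + width
    return scale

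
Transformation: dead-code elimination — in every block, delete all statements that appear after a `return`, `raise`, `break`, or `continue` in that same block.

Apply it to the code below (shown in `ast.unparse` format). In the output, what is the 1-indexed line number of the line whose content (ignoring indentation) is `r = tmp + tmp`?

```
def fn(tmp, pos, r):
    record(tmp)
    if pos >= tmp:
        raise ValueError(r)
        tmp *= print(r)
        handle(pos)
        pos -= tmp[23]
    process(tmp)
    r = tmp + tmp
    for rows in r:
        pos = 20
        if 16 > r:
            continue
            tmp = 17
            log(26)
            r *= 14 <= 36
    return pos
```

6

Transformed code:
def fn(tmp, pos, r):
    record(tmp)
    if pos >= tmp:
        raise ValueError(r)
    process(tmp)
    r = tmp + tmp
    for rows in r:
        pos = 20
        if 16 > r:
            continue
    return pos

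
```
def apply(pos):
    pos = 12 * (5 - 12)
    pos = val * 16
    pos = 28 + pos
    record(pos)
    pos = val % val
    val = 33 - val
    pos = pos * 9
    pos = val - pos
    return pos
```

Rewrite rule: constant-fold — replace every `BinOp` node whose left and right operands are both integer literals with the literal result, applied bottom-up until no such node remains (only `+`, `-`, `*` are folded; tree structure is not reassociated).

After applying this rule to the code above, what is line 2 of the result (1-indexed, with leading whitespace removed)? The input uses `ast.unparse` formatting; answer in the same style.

Transformed code:
def apply(pos):
    pos = -84
    pos = val * 16
    pos = 28 + pos
    record(pos)
    pos = val % val
    val = 33 - val
    pos = pos * 9
    pos = val - pos
    return pos

pos = -84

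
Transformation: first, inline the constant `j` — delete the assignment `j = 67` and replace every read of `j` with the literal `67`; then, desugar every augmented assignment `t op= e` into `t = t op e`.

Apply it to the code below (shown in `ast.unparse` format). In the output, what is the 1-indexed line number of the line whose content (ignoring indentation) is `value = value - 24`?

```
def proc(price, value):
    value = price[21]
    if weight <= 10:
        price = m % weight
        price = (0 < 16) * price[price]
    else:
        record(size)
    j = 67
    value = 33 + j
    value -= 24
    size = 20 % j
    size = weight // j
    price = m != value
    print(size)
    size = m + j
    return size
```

Transformed code:
def proc(price, value):
    value = price[21]
    if weight <= 10:
        price = m % weight
        price = (0 < 16) * price[price]
    else:
        record(size)
    value = 33 + 67
    value = value - 24
    size = 20 % 67
    size = weight // 67
    price = m != value
    print(size)
    size = m + 67
    return size

9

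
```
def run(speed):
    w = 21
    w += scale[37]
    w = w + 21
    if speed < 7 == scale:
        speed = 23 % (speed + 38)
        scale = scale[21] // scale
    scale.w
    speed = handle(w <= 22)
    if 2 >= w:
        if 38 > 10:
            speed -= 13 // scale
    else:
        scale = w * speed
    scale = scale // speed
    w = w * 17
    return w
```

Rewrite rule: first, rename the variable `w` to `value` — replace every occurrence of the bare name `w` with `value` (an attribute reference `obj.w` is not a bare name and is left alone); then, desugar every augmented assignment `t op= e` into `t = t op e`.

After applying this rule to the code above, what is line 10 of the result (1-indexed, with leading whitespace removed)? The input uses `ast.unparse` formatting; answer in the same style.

Transformed code:
def run(speed):
    value = 21
    value = value + scale[37]
    value = value + 21
    if speed < 7 == scale:
        speed = 23 % (speed + 38)
        scale = scale[21] // scale
    scale.w
    speed = handle(value <= 22)
    if 2 >= value:
        if 38 > 10:
            speed = speed - 13 // scale
    else:
        scale = value * speed
    scale = scale // speed
    value = value * 17
    return value

if 2 >= value:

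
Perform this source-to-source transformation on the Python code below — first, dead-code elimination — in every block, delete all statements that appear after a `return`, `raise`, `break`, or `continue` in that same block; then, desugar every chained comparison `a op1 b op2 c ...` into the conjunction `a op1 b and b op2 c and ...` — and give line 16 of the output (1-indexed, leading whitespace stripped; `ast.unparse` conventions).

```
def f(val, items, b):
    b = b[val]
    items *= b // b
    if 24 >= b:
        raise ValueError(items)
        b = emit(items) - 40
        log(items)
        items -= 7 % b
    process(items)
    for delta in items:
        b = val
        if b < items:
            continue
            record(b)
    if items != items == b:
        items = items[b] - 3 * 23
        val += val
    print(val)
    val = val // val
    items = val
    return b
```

Transformed code:
def f(val, items, b):
    b = b[val]
    items *= b // b
    if 24 >= b:
        raise ValueError(items)
    process(items)
    for delta in items:
        b = val
        if b < items:
            continue
    if items != items and items == b:
        items = items[b] - 3 * 23
        val += val
    print(val)
    val = val // val
    items = val
    return b

items = val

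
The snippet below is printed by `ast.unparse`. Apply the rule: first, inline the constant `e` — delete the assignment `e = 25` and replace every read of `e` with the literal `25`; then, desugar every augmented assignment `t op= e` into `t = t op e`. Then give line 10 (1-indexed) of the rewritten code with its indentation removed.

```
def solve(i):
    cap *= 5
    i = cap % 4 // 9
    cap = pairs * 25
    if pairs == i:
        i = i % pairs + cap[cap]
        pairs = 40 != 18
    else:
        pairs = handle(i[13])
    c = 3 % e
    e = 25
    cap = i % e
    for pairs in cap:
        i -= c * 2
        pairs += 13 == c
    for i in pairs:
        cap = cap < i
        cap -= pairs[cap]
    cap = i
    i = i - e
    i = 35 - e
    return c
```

c = 3 % 25

Transformed code:
def solve(i):
    cap = cap * 5
    i = cap % 4 // 9
    cap = pairs * 25
    if pairs == i:
        i = i % pairs + cap[cap]
        pairs = 40 != 18
    else:
        pairs = handle(i[13])
    c = 3 % 25
    cap = i % 25
    for pairs in cap:
        i = i - c * 2
        pairs = pairs + (13 == c)
    for i in pairs:
        cap = cap < i
        cap = cap - pairs[cap]
    cap = i
    i = i - 25
    i = 35 - 25
    return c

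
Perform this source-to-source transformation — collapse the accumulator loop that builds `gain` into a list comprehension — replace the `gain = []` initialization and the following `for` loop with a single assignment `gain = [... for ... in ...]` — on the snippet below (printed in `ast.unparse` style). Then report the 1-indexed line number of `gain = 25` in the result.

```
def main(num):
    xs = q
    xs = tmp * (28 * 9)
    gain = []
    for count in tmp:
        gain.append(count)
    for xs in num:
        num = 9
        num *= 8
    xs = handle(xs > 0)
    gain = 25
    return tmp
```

9

Transformed code:
def main(num):
    xs = q
    xs = tmp * (28 * 9)
    gain = [count for count in tmp]
    for xs in num:
        num = 9
        num *= 8
    xs = handle(xs > 0)
    gain = 25
    return tmp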